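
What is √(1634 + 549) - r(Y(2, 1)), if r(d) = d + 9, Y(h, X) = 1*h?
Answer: -11 + √2183 ≈ 35.723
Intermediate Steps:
Y(h, X) = h
r(d) = 9 + d
√(1634 + 549) - r(Y(2, 1)) = √(1634 + 549) - (9 + 2) = √2183 - 1*11 = √2183 - 11 = -11 + √2183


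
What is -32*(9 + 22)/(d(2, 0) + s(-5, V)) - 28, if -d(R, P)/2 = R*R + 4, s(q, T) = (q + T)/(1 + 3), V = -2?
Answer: 1980/71 ≈ 27.887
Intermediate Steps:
s(q, T) = T/4 + q/4 (s(q, T) = (T + q)/4 = (T + q)*(¼) = T/4 + q/4)
d(R, P) = -8 - 2*R² (d(R, P) = -2*(R*R + 4) = -2*(R² + 4) = -2*(4 + R²) = -8 - 2*R²)
-32*(9 + 22)/(d(2, 0) + s(-5, V)) - 28 = -32*(9 + 22)/((-8 - 2*2²) + ((¼)*(-2) + (¼)*(-5))) - 28 = -992/((-8 - 2*4) + (-½ - 5/4)) - 28 = -992/((-8 - 8) - 7/4) - 28 = -992/(-16 - 7/4) - 28 = -992/(-71/4) - 28 = -992*(-4)/71 - 28 = -32*(-124/71) - 28 = 3968/71 - 28 = 1980/71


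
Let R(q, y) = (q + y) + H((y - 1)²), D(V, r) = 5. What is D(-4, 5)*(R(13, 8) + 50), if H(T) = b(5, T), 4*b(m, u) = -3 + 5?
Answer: 715/2 ≈ 357.50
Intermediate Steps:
b(m, u) = ½ (b(m, u) = (-3 + 5)/4 = (¼)*2 = ½)
H(T) = ½
R(q, y) = ½ + q + y (R(q, y) = (q + y) + ½ = ½ + q + y)
D(-4, 5)*(R(13, 8) + 50) = 5*((½ + 13 + 8) + 50) = 5*(43/2 + 50) = 5*(143/2) = 715/2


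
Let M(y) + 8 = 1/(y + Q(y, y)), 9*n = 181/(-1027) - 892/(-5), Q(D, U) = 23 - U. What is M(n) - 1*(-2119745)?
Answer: 48753952/23 ≈ 2.1197e+6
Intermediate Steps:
n = 915179/46215 (n = (181/(-1027) - 892/(-5))/9 = (181*(-1/1027) - 892*(-1/5))/9 = (-181/1027 + 892/5)/9 = (1/9)*(915179/5135) = 915179/46215 ≈ 19.803)
M(y) = -183/23 (M(y) = -8 + 1/(y + (23 - y)) = -8 + 1/23 = -183/23)
M(n) - 1*(-2119745) = -183/23 - 1*(-2119745) = -183/23 + 2119745 = 48753952/23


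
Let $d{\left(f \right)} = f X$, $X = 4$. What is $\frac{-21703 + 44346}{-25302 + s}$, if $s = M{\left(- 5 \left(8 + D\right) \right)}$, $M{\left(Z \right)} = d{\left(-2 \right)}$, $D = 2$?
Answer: $- \frac{22643}{25310} \approx -0.89463$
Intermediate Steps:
$d{\left(f \right)} = 4 f$ ($d{\left(f \right)} = f 4 = 4 f$)
$M{\left(Z \right)} = -8$ ($M{\left(Z \right)} = 4 \left(-2\right) = -8$)
$s = -8$
$\frac{-21703 + 44346}{-25302 + s} = \frac{-21703 + 44346}{-25302 - 8} = \frac{22643}{-25310} = 22643 \left(- \frac{1}{25310}\right) = - \frac{22643}{25310}$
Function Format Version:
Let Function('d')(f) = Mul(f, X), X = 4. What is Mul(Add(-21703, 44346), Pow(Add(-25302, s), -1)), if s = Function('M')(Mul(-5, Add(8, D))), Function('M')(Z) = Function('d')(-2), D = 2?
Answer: Rational(-22643, 25310) ≈ -0.89463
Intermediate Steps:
Function('d')(f) = Mul(4, f) (Function('d')(f) = Mul(f, 4) = Mul(4, f))
Function('M')(Z) = -8 (Function('M')(Z) = Mul(4, -2) = -8)
s = -8
Mul(Add(-21703, 44346), Pow(Add(-25302, s), -1)) = Mul(Add(-21703, 44346), Pow(Add(-25302, -8), -1)) = Mul(22643, Pow(-25310, -1)) = Mul(22643, Rational(-1, 25310)) = Rational(-22643, 25310)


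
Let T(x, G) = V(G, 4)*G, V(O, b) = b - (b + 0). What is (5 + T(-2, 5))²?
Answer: 25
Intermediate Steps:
V(O, b) = 0 (V(O, b) = b - b = 0)
T(x, G) = 0 (T(x, G) = 0*G = 0)
(5 + T(-2, 5))² = (5 + 0)² = 5² = 25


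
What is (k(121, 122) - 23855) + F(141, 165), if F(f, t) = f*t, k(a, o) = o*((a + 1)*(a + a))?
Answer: 3601338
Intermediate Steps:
k(a, o) = 2*a*o*(1 + a) (k(a, o) = o*((1 + a)*(2*a)) = o*(2*a*(1 + a)) = 2*a*o*(1 + a))
(k(121, 122) - 23855) + F(141, 165) = (2*121*122*(1 + 121) - 23855) + 141*165 = (2*121*122*122 - 23855) + 23265 = (3601928 - 23855) + 23265 = 3578073 + 23265 = 3601338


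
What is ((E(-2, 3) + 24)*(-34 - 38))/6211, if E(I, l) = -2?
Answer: -1584/6211 ≈ -0.25503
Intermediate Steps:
((E(-2, 3) + 24)*(-34 - 38))/6211 = ((-2 + 24)*(-34 - 38))/6211 = (22*(-72))*(1/6211) = -1584*1/6211 = -1584/6211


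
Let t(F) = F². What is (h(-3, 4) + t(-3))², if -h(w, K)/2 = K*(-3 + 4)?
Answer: 1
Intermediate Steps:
h(w, K) = -2*K (h(w, K) = -2*K*(-3 + 4) = -2*K)
(h(-3, 4) + t(-3))² = (-2*4 + (-3)²)² = (-8 + 9)² = 1² = 1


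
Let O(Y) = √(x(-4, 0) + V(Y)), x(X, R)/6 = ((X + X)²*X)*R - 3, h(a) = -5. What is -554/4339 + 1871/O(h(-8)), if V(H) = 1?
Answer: -554/4339 - 1871*I*√17/17 ≈ -0.12768 - 453.78*I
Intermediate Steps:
x(X, R) = -18 + 24*R*X³ (x(X, R) = 6*(((X + X)²*X)*R - 3) = 6*(((2*X)²*X)*R - 3) = 6*(((4*X²)*X)*R - 3) = 6*((4*X³)*R - 3) = 6*(4*R*X³ - 3) = 6*(-3 + 4*R*X³) = -18 + 24*R*X³)
O(Y) = I*√17 (O(Y) = √((-18 + 24*0*(-4)³) + 1) = √((-18 + 24*0*(-64)) + 1) = √((-18 + 0) + 1) = √(-18 + 1) = √(-17) = I*√17)
-554/4339 + 1871/O(h(-8)) = -554/4339 + 1871/((I*√17)) = -554*1/4339 + 1871*(-I*√17/17) = -554/4339 - 1871*I*√17/17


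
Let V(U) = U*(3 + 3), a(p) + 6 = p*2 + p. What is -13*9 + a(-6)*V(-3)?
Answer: 315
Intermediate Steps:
a(p) = -6 + 3*p (a(p) = -6 + (p*2 + p) = -6 + (2*p + p) = -6 + 3*p)
V(U) = 6*U (V(U) = U*6 = 6*U)
-13*9 + a(-6)*V(-3) = -13*9 + (-6 + 3*(-6))*(6*(-3)) = -117 + (-6 - 18)*(-18) = -117 - 24*(-18) = -117 + 432 = 315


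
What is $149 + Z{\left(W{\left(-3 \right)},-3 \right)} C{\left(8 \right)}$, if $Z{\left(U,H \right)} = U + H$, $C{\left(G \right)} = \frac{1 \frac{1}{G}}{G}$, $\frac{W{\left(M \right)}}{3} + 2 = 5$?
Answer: $\frac{4771}{32} \approx 149.09$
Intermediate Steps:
$W{\left(M \right)} = 9$ ($W{\left(M \right)} = -6 + 3 \cdot 5 = -6 + 15 = 9$)
$C{\left(G \right)} = \frac{1}{G^{2}}$ ($C{\left(G \right)} = \frac{1}{G G} = \frac{1}{G^{2}}$)
$Z{\left(U,H \right)} = H + U$
$149 + Z{\left(W{\left(-3 \right)},-3 \right)} C{\left(8 \right)} = 149 + \frac{-3 + 9}{64} = 149 + 6 \cdot \frac{1}{64} = 149 + \frac{3}{32} = \frac{4771}{32}$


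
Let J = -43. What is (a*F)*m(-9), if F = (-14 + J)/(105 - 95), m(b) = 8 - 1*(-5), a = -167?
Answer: 123747/10 ≈ 12375.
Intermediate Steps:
m(b) = 13 (m(b) = 8 + 5 = 13)
F = -57/10 (F = (-14 - 43)/(105 - 95) = -57/10 ≈ -5.7000)
(a*F)*m(-9) = -167*(-57/10)*13 = (9519/10)*13 = 123747/10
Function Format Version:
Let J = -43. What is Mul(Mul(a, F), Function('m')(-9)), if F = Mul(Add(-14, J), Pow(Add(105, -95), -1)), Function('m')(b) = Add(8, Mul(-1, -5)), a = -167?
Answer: Rational(123747, 10) ≈ 12375.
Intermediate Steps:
Function('m')(b) = 13 (Function('m')(b) = Add(8, 5) = 13)
F = Rational(-57, 10) (F = Mul(Add(-14, -43), Pow(Add(105, -95), -1)) = Mul(-57, Pow(10, -1)) = Mul(-57, Rational(1, 10)) = Rational(-57, 10) ≈ -5.7000)
Mul(Mul(a, F), Function('m')(-9)) = Mul(Mul(-167, Rational(-57, 10)), 13) = Mul(Rational(9519, 10), 13) = Rational(123747, 10)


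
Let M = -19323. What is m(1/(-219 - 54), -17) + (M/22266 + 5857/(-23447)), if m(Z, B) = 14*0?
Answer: -64830927/58007878 ≈ -1.1176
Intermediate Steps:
m(Z, B) = 0
m(1/(-219 - 54), -17) + (M/22266 + 5857/(-23447)) = 0 + (-19323/22266 + 5857/(-23447)) = 0 + (-19323*1/22266 + 5857*(-1/23447)) = 0 + (-2147/2474 - 5857/23447) = 0 - 64830927/58007878 = -64830927/58007878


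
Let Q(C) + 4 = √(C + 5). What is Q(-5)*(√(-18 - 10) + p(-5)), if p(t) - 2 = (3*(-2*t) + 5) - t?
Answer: -168 - 8*I*√7 ≈ -168.0 - 21.166*I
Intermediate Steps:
p(t) = 7 - 7*t (p(t) = 2 + ((3*(-2*t) + 5) - t) = 2 + ((-6*t + 5) - t) = 2 + ((5 - 6*t) - t) = 2 + (5 - 7*t) = 7 - 7*t)
Q(C) = -4 + √(5 + C) (Q(C) = -4 + √(C + 5) = -4 + √(5 + C))
Q(-5)*(√(-18 - 10) + p(-5)) = (-4 + √(5 - 5))*(√(-18 - 10) + (7 - 7*(-5))) = (-4 + √0)*(√(-28) + (7 + 35)) = (-4 + 0)*(2*I*√7 + 42) = -4*(42 + 2*I*√7) = -168 - 8*I*√7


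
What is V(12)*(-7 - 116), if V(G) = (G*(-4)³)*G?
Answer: 1133568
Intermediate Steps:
V(G) = -64*G² (V(G) = (G*(-64))*G = (-64*G)*G = -64*G²)
V(12)*(-7 - 116) = (-64*12²)*(-7 - 116) = -64*144*(-123) = -9216*(-123) = 1133568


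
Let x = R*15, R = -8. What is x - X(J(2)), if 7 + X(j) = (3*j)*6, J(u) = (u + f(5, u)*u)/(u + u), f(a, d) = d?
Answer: -140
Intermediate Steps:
J(u) = (u + u**2)/(2*u) (J(u) = (u + u*u)/(u + u) = (u + u**2)/((2*u)) = (u + u**2)*(1/(2*u)) = (u + u**2)/(2*u))
X(j) = -7 + 18*j (X(j) = -7 + (3*j)*6 = -7 + 18*j)
x = -120 (x = -8*15 = -120)
x - X(J(2)) = -120 - (-7 + 18*(1/2 + (1/2)*2)) = -120 - (-7 + 18*(1/2 + 1)) = -120 - (-7 + 18*(3/2)) = -120 - (-7 + 27) = -120 - 1*20 = -120 - 20 = -140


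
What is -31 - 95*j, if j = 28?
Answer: -2691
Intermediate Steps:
-31 - 95*j = -31 - 95*28 = -31 - 2660 = -2691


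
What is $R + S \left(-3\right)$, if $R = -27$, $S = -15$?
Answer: $18$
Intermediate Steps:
$R + S \left(-3\right) = -27 - -45 = -27 + 45 = 18$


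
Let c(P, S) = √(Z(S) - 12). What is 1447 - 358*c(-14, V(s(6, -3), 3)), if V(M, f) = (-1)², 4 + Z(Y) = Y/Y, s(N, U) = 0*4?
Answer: 1447 - 358*I*√15 ≈ 1447.0 - 1386.5*I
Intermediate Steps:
s(N, U) = 0
Z(Y) = -3 (Z(Y) = -4 + Y/Y = -4 + 1 = -3)
V(M, f) = 1
c(P, S) = I*√15 (c(P, S) = √(-3 - 12) = √(-15) = I*√15)
1447 - 358*c(-14, V(s(6, -3), 3)) = 1447 - 358*I*√15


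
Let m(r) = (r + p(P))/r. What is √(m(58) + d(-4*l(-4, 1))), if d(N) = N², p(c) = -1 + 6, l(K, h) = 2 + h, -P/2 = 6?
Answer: 3*√54230/58 ≈ 12.045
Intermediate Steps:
P = -12 (P = -2*6 = -12)
p(c) = 5
m(r) = (5 + r)/r (m(r) = (r + 5)/r = (5 + r)/r)
√(m(58) + d(-4*l(-4, 1))) = √((5 + 58)/58 + (-4*(2 + 1))²) = √((1/58)*63 + (-4*3)²) = √(63/58 + (-12)²) = √(63/58 + 144) = √(8415/58) = 3*√54230/58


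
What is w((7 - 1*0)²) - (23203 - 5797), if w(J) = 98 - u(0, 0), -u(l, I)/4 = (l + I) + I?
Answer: -17308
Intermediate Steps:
u(l, I) = -8*I - 4*l (u(l, I) = -4*((l + I) + I) = -4*((I + l) + I) = -4*(l + 2*I) = -8*I - 4*l)
w(J) = 98 (w(J) = 98 - (-8*0 - 4*0) = 98 - (0 + 0) = 98 - 1*0 = 98 + 0 = 98)
w((7 - 1*0)²) - (23203 - 5797) = 98 - (23203 - 5797) = 98 - 1*17406 = 98 - 17406 = -17308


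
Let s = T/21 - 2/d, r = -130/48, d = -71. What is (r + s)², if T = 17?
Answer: 497869969/142277184 ≈ 3.4993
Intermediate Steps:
r = -65/24 (r = -130*1/48 = -65/24 ≈ -2.7083)
s = 1249/1491 (s = 17/21 - 2/(-71) = 17*(1/21) - 2*(-1/71) = 17/21 + 2/71 = 1249/1491 ≈ 0.83769)
(r + s)² = (-65/24 + 1249/1491)² = (-22313/11928)² = 497869969/142277184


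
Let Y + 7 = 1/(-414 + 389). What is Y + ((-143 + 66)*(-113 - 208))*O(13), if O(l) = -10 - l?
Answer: -14212451/25 ≈ -5.6850e+5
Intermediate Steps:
Y = -176/25 (Y = -7 + 1/(-414 + 389) = -7 + 1/(-25) = -7 - 1/25 = -176/25 ≈ -7.0400)
Y + ((-143 + 66)*(-113 - 208))*O(13) = -176/25 + ((-143 + 66)*(-113 - 208))*(-10 - 1*13) = -176/25 + (-77*(-321))*(-10 - 13) = -176/25 + 24717*(-23) = -176/25 - 568491 = -14212451/25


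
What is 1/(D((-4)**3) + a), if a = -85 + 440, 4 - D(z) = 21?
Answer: 1/338 ≈ 0.0029586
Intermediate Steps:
D(z) = -17 (D(z) = 4 - 1*21 = 4 - 21 = -17)
a = 355
1/(D((-4)**3) + a) = 1/(-17 + 355) = 1/338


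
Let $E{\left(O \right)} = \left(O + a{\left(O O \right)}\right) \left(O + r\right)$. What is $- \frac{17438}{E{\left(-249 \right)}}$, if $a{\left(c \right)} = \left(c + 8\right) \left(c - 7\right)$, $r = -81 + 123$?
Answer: $\frac{17438}{795746439279} \approx 2.1914 \cdot 10^{-8}$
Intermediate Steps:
$r = 42$
$a{\left(c \right)} = \left(-7 + c\right) \left(8 + c\right)$ ($a{\left(c \right)} = \left(8 + c\right) \left(-7 + c\right) = \left(-7 + c\right) \left(8 + c\right)$)
$E{\left(O \right)} = \left(42 + O\right) \left(-56 + O + O^{2} + O^{4}\right)$ ($E{\left(O \right)} = \left(O + \left(-56 + O O + \left(O O\right)^{2}\right)\right) \left(O + 42\right) = \left(O + \left(-56 + O^{2} + \left(O^{2}\right)^{2}\right)\right) \left(42 + O\right) = \left(O + \left(-56 + O^{2} + O^{4}\right)\right) \left(42 + O\right) = \left(-56 + O + O^{2} + O^{4}\right) \left(42 + O\right) = \left(42 + O\right) \left(-56 + O + O^{2} + O^{4}\right)$)
$- \frac{17438}{E{\left(-249 \right)}} = - \frac{17438}{-2352 + \left(-249\right)^{3} + \left(-249\right)^{5} - -3486 + 42 \left(-249\right)^{4} + 43 \left(-249\right)^{2}} = - \frac{17438}{-2352 - 15438249 - 957186876249 + 3486 + 42 \cdot 3844124001 + 43 \cdot 62001} = - \frac{17438}{-2352 - 15438249 - 957186876249 + 3486 + 161453208042 + 2666043} = - \frac{17438}{-795746439279} = \left(-17438\right) \left(- \frac{1}{795746439279}\right) = \frac{17438}{795746439279}$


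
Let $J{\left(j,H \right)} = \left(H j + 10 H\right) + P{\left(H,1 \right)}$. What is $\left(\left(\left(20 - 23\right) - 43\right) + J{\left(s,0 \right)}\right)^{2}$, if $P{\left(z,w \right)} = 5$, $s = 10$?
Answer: $1681$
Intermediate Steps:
$J{\left(j,H \right)} = 5 + 10 H + H j$ ($J{\left(j,H \right)} = \left(H j + 10 H\right) + 5 = \left(10 H + H j\right) + 5 = 5 + 10 H + H j$)
$\left(\left(\left(20 - 23\right) - 43\right) + J{\left(s,0 \right)}\right)^{2} = \left(\left(\left(20 - 23\right) - 43\right) + \left(5 + 10 \cdot 0 + 0 \cdot 10\right)\right)^{2} = \left(\left(-3 - 43\right) + \left(5 + 0 + 0\right)\right)^{2} = \left(-46 + 5\right)^{2} = \left(-41\right)^{2} = 1681$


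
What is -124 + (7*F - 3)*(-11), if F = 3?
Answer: -322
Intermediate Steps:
-124 + (7*F - 3)*(-11) = -124 + (7*3 - 3)*(-11) = -124 + (21 - 3)*(-11) = -124 + 18*(-11) = -124 - 198 = -322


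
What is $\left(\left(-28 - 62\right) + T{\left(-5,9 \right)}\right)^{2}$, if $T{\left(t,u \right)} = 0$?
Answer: $8100$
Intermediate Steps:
$\left(\left(-28 - 62\right) + T{\left(-5,9 \right)}\right)^{2} = \left(\left(-28 - 62\right) + 0\right)^{2} = \left(-90 + 0\right)^{2} = \left(-90\right)^{2} = 8100$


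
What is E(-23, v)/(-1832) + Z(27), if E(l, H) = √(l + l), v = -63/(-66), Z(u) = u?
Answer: 27 - I*√46/1832 ≈ 27.0 - 0.0037021*I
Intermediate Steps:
v = 21/22 (v = -63*(-1/66) = 21/22 ≈ 0.95455)
E(l, H) = √2*√l (E(l, H) = √(2*l) = √2*√l)
E(-23, v)/(-1832) + Z(27) = (√2*√(-23))/(-1832) + 27 = (√2*(I*√23))*(-1/1832) + 27 = (I*√46)*(-1/1832) + 27 = -I*√46/1832 + 27 = 27 - I*√46/1832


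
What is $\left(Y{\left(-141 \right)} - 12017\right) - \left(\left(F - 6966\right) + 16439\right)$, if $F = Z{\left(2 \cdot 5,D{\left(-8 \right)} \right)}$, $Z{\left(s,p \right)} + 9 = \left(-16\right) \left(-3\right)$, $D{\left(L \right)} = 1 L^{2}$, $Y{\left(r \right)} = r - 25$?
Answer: $-21695$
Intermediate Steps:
$Y{\left(r \right)} = -25 + r$ ($Y{\left(r \right)} = r - 25 = -25 + r$)
$D{\left(L \right)} = L^{2}$
$Z{\left(s,p \right)} = 39$ ($Z{\left(s,p \right)} = -9 - -48 = -9 + 48 = 39$)
$F = 39$
$\left(Y{\left(-141 \right)} - 12017\right) - \left(\left(F - 6966\right) + 16439\right) = \left(\left(-25 - 141\right) - 12017\right) - \left(\left(39 - 6966\right) + 16439\right) = \left(-166 - 12017\right) - \left(-6927 + 16439\right) = -12183 - 9512 = -21695$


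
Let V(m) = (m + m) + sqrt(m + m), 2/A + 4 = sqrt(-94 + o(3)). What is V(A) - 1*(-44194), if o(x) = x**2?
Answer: 4463578/101 + 2*sqrt(-404 - 101*I*sqrt(85))/101 - 4*I*sqrt(85)/101 ≈ 44194.0 - 0.89259*I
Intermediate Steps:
A = 2/(-4 + I*sqrt(85)) (A = 2/(-4 + sqrt(-94 + 3**2)) = 2/(-4 + sqrt(-94 + 9)) = 2/(-4 + sqrt(-85)) = 2/(-4 + I*sqrt(85)) ≈ -0.079208 - 0.18257*I)
V(m) = 2*m + sqrt(2)*sqrt(m) (V(m) = 2*m + sqrt(2*m) = 2*m + sqrt(2)*sqrt(m))
V(A) - 1*(-44194) = (2*(-8/101 - 2*I*sqrt(85)/101) + sqrt(2)*sqrt(-8/101 - 2*I*sqrt(85)/101)) - 1*(-44194) = ((-16/101 - 4*I*sqrt(85)/101) + sqrt(2)*sqrt(-8/101 - 2*I*sqrt(85)/101)) + 44194 = (-16/101 + sqrt(2)*sqrt(-8/101 - 2*I*sqrt(85)/101) - 4*I*sqrt(85)/101) + 44194 = 4463578/101 + sqrt(2)*sqrt(-8/101 - 2*I*sqrt(85)/101) - 4*I*sqrt(85)/101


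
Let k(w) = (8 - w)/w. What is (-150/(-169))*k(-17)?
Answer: -3750/2873 ≈ -1.3053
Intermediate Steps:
k(w) = (8 - w)/w
(-150/(-169))*k(-17) = (-150/(-169))*((8 - 1*(-17))/(-17)) = (-150*(-1/169))*(-(8 + 17)/17) = 150*(-1/17*25)/169 = (150/169)*(-25/17) = -3750/2873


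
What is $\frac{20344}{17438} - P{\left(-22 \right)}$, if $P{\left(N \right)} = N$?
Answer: $\frac{201990}{8719} \approx 23.167$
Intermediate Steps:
$\frac{20344}{17438} - P{\left(-22 \right)} = \frac{20344}{17438} - -22 = 20344 \cdot \frac{1}{17438} + 22 = \frac{10172}{8719} + 22 = \frac{201990}{8719}$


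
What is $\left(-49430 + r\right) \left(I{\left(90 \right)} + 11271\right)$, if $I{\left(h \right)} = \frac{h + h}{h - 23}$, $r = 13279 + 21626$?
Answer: $- \frac{10971269925}{67} \approx -1.6375 \cdot 10^{8}$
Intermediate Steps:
$r = 34905$
$I{\left(h \right)} = \frac{2 h}{-23 + h}$
$\left(-49430 + r\right) \left(I{\left(90 \right)} + 11271\right) = \left(-49430 + 34905\right) \left(2 \cdot 90 \frac{1}{-23 + 90} + 11271\right) = - 14525 \left(2 \cdot 90 \cdot \frac{1}{67} + 11271\right) = - 14525 \left(\frac{180}{67} + 11271\right) = \left(-14525\right) \frac{755337}{67} = - \frac{10971269925}{67}$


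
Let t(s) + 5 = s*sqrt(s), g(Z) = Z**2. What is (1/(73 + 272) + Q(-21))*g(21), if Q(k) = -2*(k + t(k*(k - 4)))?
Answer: 2637327/115 - 2315250*sqrt(21) ≈ -1.0587e+7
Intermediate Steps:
t(s) = -5 + s**(3/2) (t(s) = -5 + s*sqrt(s) = -5 + s**(3/2))
Q(k) = 10 - 2*k - 2*(k*(-4 + k))**(3/2) (Q(k) = -2*(k + (-5 + (k*(k - 4))**(3/2))) = -2*(k + (-5 + (k*(-4 + k))**(3/2))) = -2*(-5 + k + (k*(-4 + k))**(3/2)) = 10 - 2*k - 2*(k*(-4 + k))**(3/2))
(1/(73 + 272) + Q(-21))*g(21) = (1/(73 + 272) + (10 - 2*(-21) - 2*2625*sqrt(21)))*21**2 = (1/345 + (10 + 42 - 2*2625*sqrt(21)))*441 = (1/345 + (10 + 42 - 5250*sqrt(21)))*441 = (1/345 + (52 - 5250*sqrt(21)))*441 = (17941/345 - 5250*sqrt(21))*441 = 2637327/115 - 2315250*sqrt(21)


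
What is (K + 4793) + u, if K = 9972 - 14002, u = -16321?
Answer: -15558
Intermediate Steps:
K = -4030
(K + 4793) + u = (-4030 + 4793) - 16321 = 763 - 16321 = -15558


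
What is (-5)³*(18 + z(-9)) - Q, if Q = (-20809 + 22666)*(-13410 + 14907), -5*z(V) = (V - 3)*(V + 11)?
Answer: -2782779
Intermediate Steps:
z(V) = -(-3 + V)*(11 + V)/5 (z(V) = -(V - 3)*(V + 11)/5 = -(-3 + V)*(11 + V)/5)
Q = 2779929 (Q = 1857*1497 = 2779929)
(-5)³*(18 + z(-9)) - Q = (-5)³*(18 + (33/5 - 8/5*(-9) - ⅕*(-9)²)) - 1*2779929 = -125*(18 + (33/5 + 72/5 - ⅕*81)) - 2779929 = -125*(18 + (33/5 + 72/5 - 81/5)) - 2779929 = -125*(18 + 24/5) - 2779929 = -125*114/5 - 2779929 = -2850 - 2779929 = -2782779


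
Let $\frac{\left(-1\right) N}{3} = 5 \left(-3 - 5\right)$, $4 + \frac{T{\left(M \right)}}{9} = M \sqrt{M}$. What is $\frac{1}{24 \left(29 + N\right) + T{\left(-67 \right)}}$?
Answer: $\frac{i}{3 \left(201 \sqrt{67} + 1180 i\right)} \approx 9.5952 \cdot 10^{-5} + 0.00013378 i$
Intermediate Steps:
$T{\left(M \right)} = -36 + 9 M^{\frac{3}{2}}$ ($T{\left(M \right)} = -36 + 9 M \sqrt{M} = -36 + 9 M^{\frac{3}{2}}$)
$N = 120$ ($N = - 3 \cdot 5 \left(-3 - 5\right) = - 3 \cdot 5 \left(-8\right) = \left(-3\right) \left(-40\right) = 120$)
$\frac{1}{24 \left(29 + N\right) + T{\left(-67 \right)}} = \frac{1}{24 \left(29 + 120\right) - \left(36 - 9 \left(-67\right)^{\frac{3}{2}}\right)} = \frac{1}{24 \cdot 149 - \left(36 - 9 \left(- 67 i \sqrt{67}\right)\right)} = \frac{1}{3576 - \left(36 + 603 i \sqrt{67}\right)} = \frac{1}{3540 - 603 i \sqrt{67}}$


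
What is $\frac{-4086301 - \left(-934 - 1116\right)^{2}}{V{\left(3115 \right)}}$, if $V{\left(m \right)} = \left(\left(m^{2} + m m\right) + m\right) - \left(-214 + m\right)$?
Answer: $- \frac{8288801}{19406664} \approx -0.42711$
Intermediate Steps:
$V{\left(m \right)} = 214 + 2 m^{2}$ ($V{\left(m \right)} = \left(\left(m^{2} + m^{2}\right) + m\right) - \left(-214 + m\right) = \left(2 m^{2} + m\right) - \left(-214 + m\right) = \left(m + 2 m^{2}\right) - \left(-214 + m\right) = 214 + 2 m^{2}$)
$\frac{-4086301 - \left(-934 - 1116\right)^{2}}{V{\left(3115 \right)}} = \frac{-4086301 - \left(-934 - 1116\right)^{2}}{214 + 2 \cdot 3115^{2}} = \frac{-4086301 - \left(-2050\right)^{2}}{214 + 2 \cdot 9703225} = \frac{-4086301 - 4202500}{214 + 19406450} = \frac{-4086301 - 4202500}{19406664} = \left(-8288801\right) \frac{1}{19406664} = - \frac{8288801}{19406664}$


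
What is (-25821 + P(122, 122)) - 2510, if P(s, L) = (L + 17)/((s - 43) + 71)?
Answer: -4249511/150 ≈ -28330.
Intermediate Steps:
P(s, L) = (17 + L)/(28 + s) (P(s, L) = (17 + L)/((-43 + s) + 71) = (17 + L)/(28 + s))
(-25821 + P(122, 122)) - 2510 = (-25821 + (17 + 122)/(28 + 122)) - 2510 = (-25821 + 139/150) - 2510 = -3873011/150 - 2510 = -4249511/150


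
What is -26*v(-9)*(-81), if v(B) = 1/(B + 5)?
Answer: -1053/2 ≈ -526.50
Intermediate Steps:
v(B) = 1/(5 + B)
-26*v(-9)*(-81) = -26/(5 - 9)*(-81) = -26/(-4)*(-81) = -26*(-1/4)*(-81) = (13/2)*(-81) = -1053/2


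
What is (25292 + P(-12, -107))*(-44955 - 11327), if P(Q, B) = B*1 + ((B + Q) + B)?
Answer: -1404742438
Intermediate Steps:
P(Q, B) = Q + 3*B (P(Q, B) = B + (Q + 2*B) = Q + 3*B)
(25292 + P(-12, -107))*(-44955 - 11327) = (25292 + (-12 + 3*(-107)))*(-44955 - 11327) = (25292 + (-12 - 321))*(-56282) = (25292 - 333)*(-56282) = 24959*(-56282) = -1404742438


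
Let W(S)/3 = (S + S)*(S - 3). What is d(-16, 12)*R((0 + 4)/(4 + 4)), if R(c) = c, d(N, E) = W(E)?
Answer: 324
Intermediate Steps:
W(S) = 6*S*(-3 + S) (W(S) = 3*((S + S)*(S - 3)) = 3*((2*S)*(-3 + S)) = 3*(2*S*(-3 + S)) = 6*S*(-3 + S))
d(N, E) = 6*E*(-3 + E)
d(-16, 12)*R((0 + 4)/(4 + 4)) = (6*12*(-3 + 12))*((0 + 4)/(4 + 4)) = (6*12*9)*(4/8) = 648*(4*(⅛)) = 648*(½) = 324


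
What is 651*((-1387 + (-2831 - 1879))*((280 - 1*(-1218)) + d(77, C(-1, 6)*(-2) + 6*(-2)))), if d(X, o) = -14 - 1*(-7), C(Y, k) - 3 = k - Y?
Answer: -5917998177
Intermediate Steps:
C(Y, k) = 3 + k - Y (C(Y, k) = 3 + (k - Y) = 3 + k - Y)
d(X, o) = -7 (d(X, o) = -14 + 7 = -7)
651*((-1387 + (-2831 - 1879))*((280 - 1*(-1218)) + d(77, C(-1, 6)*(-2) + 6*(-2)))) = 651*((-1387 + (-2831 - 1879))*((280 - 1*(-1218)) - 7)) = 651*((-1387 - 4710)*((280 + 1218) - 7)) = 651*(-6097*(1498 - 7)) = 651*(-6097*1491) = 651*(-9090627) = -5917998177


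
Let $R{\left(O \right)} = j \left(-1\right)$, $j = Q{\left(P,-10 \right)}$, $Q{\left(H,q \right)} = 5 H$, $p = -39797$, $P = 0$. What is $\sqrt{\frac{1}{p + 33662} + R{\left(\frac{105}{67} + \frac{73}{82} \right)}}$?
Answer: $\frac{i \sqrt{6135}}{6135} \approx 0.012767 i$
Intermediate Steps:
$j = 0$ ($j = 5 \cdot 0 = 0$)
$R{\left(O \right)} = 0$ ($R{\left(O \right)} = 0 \left(-1\right) = 0$)
$\sqrt{\frac{1}{p + 33662} + R{\left(\frac{105}{67} + \frac{73}{82} \right)}} = \sqrt{\frac{1}{-39797 + 33662} + 0} = \sqrt{\frac{1}{-6135} + 0} = \sqrt{- \frac{1}{6135} + 0} = \sqrt{- \frac{1}{6135}} = \frac{i \sqrt{6135}}{6135}$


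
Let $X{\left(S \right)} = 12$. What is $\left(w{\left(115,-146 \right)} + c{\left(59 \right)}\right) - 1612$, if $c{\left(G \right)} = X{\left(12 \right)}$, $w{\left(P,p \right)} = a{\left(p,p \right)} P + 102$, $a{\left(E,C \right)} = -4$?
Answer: $-1958$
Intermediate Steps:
$w{\left(P,p \right)} = 102 - 4 P$ ($w{\left(P,p \right)} = - 4 P + 102 = 102 - 4 P$)
$c{\left(G \right)} = 12$
$\left(w{\left(115,-146 \right)} + c{\left(59 \right)}\right) - 1612 = \left(\left(102 - 460\right) + 12\right) - 1612 = \left(-358 + 12\right) - 1612 = -346 - 1612 = -1958$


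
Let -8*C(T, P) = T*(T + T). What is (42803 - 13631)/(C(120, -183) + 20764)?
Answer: 7293/4291 ≈ 1.6996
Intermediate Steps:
C(T, P) = -T²/4 (C(T, P) = -T*(T + T)/8 = -T*2*T/8 = -T²/4)
(42803 - 13631)/(C(120, -183) + 20764) = (42803 - 13631)/(-¼*120² + 20764) = 29172/(-¼*14400 + 20764) = 29172/(-3600 + 20764) = 29172/17164 = 29172*(1/17164) = 7293/4291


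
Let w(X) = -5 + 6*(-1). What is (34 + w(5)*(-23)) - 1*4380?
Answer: -4093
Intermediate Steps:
w(X) = -11 (w(X) = -5 - 6 = -11)
(34 + w(5)*(-23)) - 1*4380 = (34 - 11*(-23)) - 1*4380 = (34 + 253) - 4380 = 287 - 4380 = -4093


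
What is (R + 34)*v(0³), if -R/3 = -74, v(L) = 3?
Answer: 768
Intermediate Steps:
R = 222 (R = -3*(-74) = 222)
(R + 34)*v(0³) = (222 + 34)*3 = 256*3 = 768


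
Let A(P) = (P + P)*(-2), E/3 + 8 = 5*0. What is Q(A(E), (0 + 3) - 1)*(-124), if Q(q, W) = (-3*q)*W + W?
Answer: 71176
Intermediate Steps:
E = -24 (E = -24 + 3*(5*0) = -24 + 3*0 = -24 + 0 = -24)
A(P) = -4*P (A(P) = (2*P)*(-2) = -4*P)
Q(q, W) = W - 3*W*q (Q(q, W) = -3*W*q + W = W - 3*W*q)
Q(A(E), (0 + 3) - 1)*(-124) = (((0 + 3) - 1)*(1 - (-12)*(-24)))*(-124) = ((3 - 1)*(1 - 3*96))*(-124) = (2*(1 - 288))*(-124) = (2*(-287))*(-124) = -574*(-124) = 71176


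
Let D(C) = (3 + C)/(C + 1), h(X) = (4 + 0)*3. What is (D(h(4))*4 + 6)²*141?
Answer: 2685204/169 ≈ 15889.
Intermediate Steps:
h(X) = 12 (h(X) = 4*3 = 12)
D(C) = (3 + C)/(1 + C)
(D(h(4))*4 + 6)²*141 = (((3 + 12)/(1 + 12))*4 + 6)²*141 = ((15/13)*4 + 6)²*141 = (60/13 + 6)²*141 = (138/13)²*141 = (19044/169)*141 = 2685204/169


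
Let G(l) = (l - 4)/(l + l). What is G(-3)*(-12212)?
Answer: -42742/3 ≈ -14247.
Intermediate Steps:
G(l) = (-4 + l)/(2*l) (G(l) = (-4 + l)/((2*l)) = (-4 + l)*(1/(2*l)) = (-4 + l)/(2*l))
G(-3)*(-12212) = ((½)*(-4 - 3)/(-3))*(-12212) = ((½)*(-⅓)*(-7))*(-12212) = (7/6)*(-12212) = -42742/3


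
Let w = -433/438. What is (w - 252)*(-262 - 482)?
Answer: 13740316/73 ≈ 1.8822e+5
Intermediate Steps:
w = -433/438 (w = -433*1/438 = -433/438 ≈ -0.98858)
(w - 252)*(-262 - 482) = (-433/438 - 252)*(-262 - 482) = -110809/438*(-744) = 13740316/73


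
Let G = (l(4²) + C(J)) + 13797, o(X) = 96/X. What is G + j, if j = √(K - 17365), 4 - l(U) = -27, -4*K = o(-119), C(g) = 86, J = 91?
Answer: 13914 + I*√245902909/119 ≈ 13914.0 + 131.78*I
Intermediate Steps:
K = 24/119 (K = -24/(-119) = -24*(-1)/119 = -¼*(-96/119) = 24/119 ≈ 0.20168)
l(U) = 31 (l(U) = 4 - 1*(-27) = 4 + 27 = 31)
j = I*√245902909/119 (j = √(24/119 - 17365) = √(-2066411/119) = I*√245902909/119 ≈ 131.78*I)
G = 13914 (G = (31 + 86) + 13797 = 117 + 13797 = 13914)
G + j = 13914 + I*√245902909/119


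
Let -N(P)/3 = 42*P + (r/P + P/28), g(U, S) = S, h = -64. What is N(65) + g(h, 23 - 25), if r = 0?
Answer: -229571/28 ≈ -8199.0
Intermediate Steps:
N(P) = -3531*P/28 (N(P) = -3*(42*P + (0/P + P/28)) = -3*(42*P + (0 + P*(1/28))) = -3*(42*P + (0 + P/28)) = -3*(42*P + P/28) = -3531*P/28)
N(65) + g(h, 23 - 25) = -3531/28*65 + (23 - 25) = -229515/28 - 2 = -229571/28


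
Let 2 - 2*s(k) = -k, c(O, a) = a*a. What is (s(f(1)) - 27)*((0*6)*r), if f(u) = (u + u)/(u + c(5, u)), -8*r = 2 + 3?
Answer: 0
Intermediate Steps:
r = -5/8 (r = -(2 + 3)/8 = -1/8*5 = -5/8 ≈ -0.62500)
c(O, a) = a**2
f(u) = 2*u/(u + u**2) (f(u) = (u + u)/(u + u**2) = (2*u)/(u + u**2) = 2*u/(u + u**2))
s(k) = 1 + k/2 (s(k) = 1 - (-1)*k/2 = 1 + k/2)
(s(f(1)) - 27)*((0*6)*r) = ((1 + (2/(1 + 1))/2) - 27)*((0*6)*(-5/8)) = ((1 + (2/2)/2) - 27)*(0*(-5/8)) = ((1 + (2*(1/2))/2) - 27)*0 = ((1 + (1/2)*1) - 27)*0 = ((1 + 1/2) - 27)*0 = (3/2 - 27)*0 = -51/2*0 = 0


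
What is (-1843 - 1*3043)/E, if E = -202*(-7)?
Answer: -349/101 ≈ -3.4554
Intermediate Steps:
E = 1414
(-1843 - 1*3043)/E = (-1843 - 1*3043)/1414 = (-1843 - 3043)*(1/1414) = -4886*1/1414 = -349/101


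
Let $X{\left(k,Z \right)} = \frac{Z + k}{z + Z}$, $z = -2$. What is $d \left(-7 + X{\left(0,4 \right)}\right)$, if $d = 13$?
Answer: $-65$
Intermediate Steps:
$X{\left(k,Z \right)} = \frac{Z + k}{-2 + Z}$
$d \left(-7 + X{\left(0,4 \right)}\right) = 13 \left(-7 + \frac{4 + 0}{-2 + 4}\right) = 13 \left(-7 + \frac{1}{2} \cdot 4\right) = 13 \left(-7 + 2\right) = 13 \left(-5\right) = -65$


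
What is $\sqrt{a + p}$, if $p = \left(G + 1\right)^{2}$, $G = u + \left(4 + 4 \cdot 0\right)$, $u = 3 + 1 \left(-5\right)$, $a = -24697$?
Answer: $4 i \sqrt{1543} \approx 157.12 i$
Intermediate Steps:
$u = -2$ ($u = 3 - 5 = -2$)
$G = 2$ ($G = -2 + \left(4 + 4 \cdot 0\right) = -2 + \left(4 + 0\right) = -2 + 4 = 2$)
$p = 9$ ($p = \left(2 + 1\right)^{2} = 3^{2} = 9$)
$\sqrt{a + p} = \sqrt{-24697 + 9} = \sqrt{-24688} = 4 i \sqrt{1543}$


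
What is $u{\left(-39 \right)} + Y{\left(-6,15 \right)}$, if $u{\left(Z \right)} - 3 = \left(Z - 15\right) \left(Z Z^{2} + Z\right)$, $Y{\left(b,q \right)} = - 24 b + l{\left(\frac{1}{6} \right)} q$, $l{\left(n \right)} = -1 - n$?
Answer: $\frac{6410923}{2} \approx 3.2055 \cdot 10^{6}$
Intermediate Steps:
$Y{\left(b,q \right)} = - 24 b - \frac{7 q}{6}$ ($Y{\left(b,q \right)} = - 24 b + \left(-1 - \frac{1}{6}\right) q = - 24 b - \frac{7 q}{6}$)
$u{\left(Z \right)} = 3 + \left(-15 + Z\right) \left(Z + Z^{3}\right)$ ($u{\left(Z \right)} = 3 + \left(Z - 15\right) \left(Z Z^{2} + Z\right) = 3 + \left(-15 + Z\right) \left(Z^{3} + Z\right) = 3 + \left(-15 + Z\right) \left(Z + Z^{3}\right)$)
$u{\left(-39 \right)} + Y{\left(-6,15 \right)} = \left(3 + \left(-39\right)^{2} + \left(-39\right)^{4} - -585 - 15 \left(-39\right)^{3}\right) - - \frac{253}{2} = \left(3 + 1521 + 2313441 + 585 - -889785\right) + \left(144 - \frac{35}{2}\right) = \left(3 + 1521 + 2313441 + 585 + 889785\right) + \frac{253}{2} = 3205335 + \frac{253}{2} = \frac{6410923}{2}$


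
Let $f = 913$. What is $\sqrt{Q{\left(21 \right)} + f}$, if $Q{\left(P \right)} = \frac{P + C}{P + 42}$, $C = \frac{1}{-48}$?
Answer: $\frac{\sqrt{58000299}}{252} \approx 30.221$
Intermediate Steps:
$C = - \frac{1}{48} \approx -0.020833$
$Q{\left(P \right)} = \frac{- \frac{1}{48} + P}{42 + P}$ ($Q{\left(P \right)} = \frac{P - \frac{1}{48}}{P + 42} = \frac{- \frac{1}{48} + P}{42 + P}$)
$\sqrt{Q{\left(21 \right)} + f} = \sqrt{\frac{- \frac{1}{48} + 21}{42 + 21} + 913} = \sqrt{\frac{1}{63} \cdot \frac{1007}{48} + 913} = \sqrt{\frac{1007}{3024} + 913} = \sqrt{\frac{2761919}{3024}} = \frac{\sqrt{58000299}}{252}$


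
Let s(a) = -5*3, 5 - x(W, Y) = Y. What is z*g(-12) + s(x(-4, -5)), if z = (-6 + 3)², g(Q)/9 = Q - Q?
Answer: -15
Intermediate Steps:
g(Q) = 0 (g(Q) = 9*(Q - Q) = 9*0 = 0)
x(W, Y) = 5 - Y
s(a) = -15
z = 9 (z = (-3)² = 9)
z*g(-12) + s(x(-4, -5)) = 9*0 - 15 = 0 - 15 = -15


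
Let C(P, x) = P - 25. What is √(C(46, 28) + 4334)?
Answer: √4355 ≈ 65.992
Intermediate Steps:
C(P, x) = -25 + P
√(C(46, 28) + 4334) = √((-25 + 46) + 4334) = √(21 + 4334) = √4355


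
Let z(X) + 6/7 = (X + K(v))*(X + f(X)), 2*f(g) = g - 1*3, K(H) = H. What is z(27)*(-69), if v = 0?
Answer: -508185/7 ≈ -72598.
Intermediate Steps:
f(g) = -3/2 + g/2 (f(g) = (g - 1*3)/2 = (g - 3)/2 = (-3 + g)/2 = -3/2 + g/2)
z(X) = -6/7 + X*(-3/2 + 3*X/2) (z(X) = -6/7 + (X + 0)*(X + (-3/2 + X/2)) = -6/7 + X*(-3/2 + 3*X/2))
z(27)*(-69) = (-6/7 - 3/2*27 + (3/2)*27**2)*(-69) = (-6/7 - 81/2 + (3/2)*729)*(-69) = (-6/7 - 81/2 + 2187/2)*(-69) = (7365/7)*(-69) = -508185/7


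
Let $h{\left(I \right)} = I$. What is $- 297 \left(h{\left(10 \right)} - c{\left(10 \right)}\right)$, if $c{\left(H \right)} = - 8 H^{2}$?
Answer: $-240570$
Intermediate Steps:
$- 297 \left(h{\left(10 \right)} - c{\left(10 \right)}\right) = - 297 \left(10 - - 8 \cdot 10^{2}\right) = - 297 \left(10 - \left(-8\right) 100\right) = - 297 \left(10 - -800\right) = - 297 \left(10 + 800\right) = \left(-297\right) 810 = -240570$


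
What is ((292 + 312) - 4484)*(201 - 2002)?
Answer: 6987880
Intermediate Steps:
((292 + 312) - 4484)*(201 - 2002) = (604 - 4484)*(-1801) = -3880*(-1801) = 6987880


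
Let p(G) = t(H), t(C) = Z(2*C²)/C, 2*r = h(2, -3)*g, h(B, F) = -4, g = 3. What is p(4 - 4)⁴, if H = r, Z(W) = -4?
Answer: 16/81 ≈ 0.19753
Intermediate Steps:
r = -6 (r = (-4*3)/2 = (½)*(-12) = -6)
H = -6
t(C) = -4/C
p(G) = ⅔ (p(G) = -4/(-6) = -4*(-⅙) = ⅔)
p(4 - 4)⁴ = (⅔)⁴ = 16/81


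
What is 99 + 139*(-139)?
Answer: -19222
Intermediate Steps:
99 + 139*(-139) = 99 - 19321 = -19222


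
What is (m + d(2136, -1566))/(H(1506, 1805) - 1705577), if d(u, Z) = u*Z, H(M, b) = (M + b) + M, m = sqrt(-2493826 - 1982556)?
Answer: 139374/70865 - I*sqrt(4476382)/1700760 ≈ 1.9668 - 0.001244*I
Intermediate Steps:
m = I*sqrt(4476382) (m = sqrt(-4476382) = I*sqrt(4476382) ≈ 2115.7*I)
H(M, b) = b + 2*M
d(u, Z) = Z*u
(m + d(2136, -1566))/(H(1506, 1805) - 1705577) = (I*sqrt(4476382) - 1566*2136)/((1805 + 2*1506) - 1705577) = (I*sqrt(4476382) - 3344976)/((1805 + 3012) - 1705577) = (-3344976 + I*sqrt(4476382))/(4817 - 1705577) = (-3344976 + I*sqrt(4476382))/(-1700760) = (-3344976 + I*sqrt(4476382))*(-1/1700760) = 139374/70865 - I*sqrt(4476382)/1700760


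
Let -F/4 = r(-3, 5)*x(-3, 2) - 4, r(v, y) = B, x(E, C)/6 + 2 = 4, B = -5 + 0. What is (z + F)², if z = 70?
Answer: 106276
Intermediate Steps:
B = -5
x(E, C) = 12 (x(E, C) = -12 + 6*4 = -12 + 24 = 12)
r(v, y) = -5
F = 256 (F = -4*(-5*12 - 4) = -4*(-60 - 4) = -4*(-64) = 256)
(z + F)² = (70 + 256)² = 326² = 106276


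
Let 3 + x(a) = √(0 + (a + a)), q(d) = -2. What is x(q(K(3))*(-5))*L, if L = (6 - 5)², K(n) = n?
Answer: -3 + 2*√5 ≈ 1.4721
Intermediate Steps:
L = 1 (L = 1² = 1)
x(a) = -3 + √2*√a (x(a) = -3 + √(0 + (a + a)) = -3 + √(0 + 2*a) = -3 + √(2*a) = -3 + √2*√a)
x(q(K(3))*(-5))*L = (-3 + √2*√(-2*(-5)))*1 = (-3 + √2*√10)*1 = (-3 + 2*√5)*1 = -3 + 2*√5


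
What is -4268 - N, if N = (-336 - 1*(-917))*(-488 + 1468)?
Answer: -573648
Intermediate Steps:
N = 569380 (N = (-336 + 917)*980 = 581*980 = 569380)
-4268 - N = -4268 - 1*569380 = -4268 - 569380 = -573648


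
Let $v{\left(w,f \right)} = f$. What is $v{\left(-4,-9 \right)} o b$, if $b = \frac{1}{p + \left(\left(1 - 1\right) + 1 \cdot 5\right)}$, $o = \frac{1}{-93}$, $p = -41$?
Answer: $- \frac{1}{372} \approx -0.0026882$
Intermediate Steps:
$o = - \frac{1}{93} \approx -0.010753$
$b = - \frac{1}{36}$ ($b = \frac{1}{-41 + \left(\left(1 - 1\right) + 1 \cdot 5\right)} = \frac{1}{-41 + \left(0 + 5\right)} = \frac{1}{-41 + 5} = \frac{1}{-36} = - \frac{1}{36} \approx -0.027778$)
$v{\left(-4,-9 \right)} o b = \left(-9\right) \left(- \frac{1}{93}\right) \left(- \frac{1}{36}\right) = \frac{3}{31} \left(- \frac{1}{36}\right) = - \frac{1}{372}$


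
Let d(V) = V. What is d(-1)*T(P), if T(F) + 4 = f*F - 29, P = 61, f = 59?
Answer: -3566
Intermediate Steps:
T(F) = -33 + 59*F (T(F) = -4 + (59*F - 29) = -4 + (-29 + 59*F) = -33 + 59*F)
d(-1)*T(P) = -(-33 + 59*61) = -(-33 + 3599) = -1*3566 = -3566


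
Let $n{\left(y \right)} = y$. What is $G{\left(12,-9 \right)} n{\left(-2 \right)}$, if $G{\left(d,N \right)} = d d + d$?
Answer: $-312$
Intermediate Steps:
$G{\left(d,N \right)} = d + d^{2}$ ($G{\left(d,N \right)} = d^{2} + d = d + d^{2}$)
$G{\left(12,-9 \right)} n{\left(-2 \right)} = 12 \left(1 + 12\right) \left(-2\right) = 12 \cdot 13 \left(-2\right) = 156 \left(-2\right) = -312$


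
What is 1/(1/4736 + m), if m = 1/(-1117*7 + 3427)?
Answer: -2600064/43 ≈ -60467.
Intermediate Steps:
m = -1/4392 (m = 1/(-7819 + 3427) = 1/(-4392) = -1/4392 ≈ -0.00022769)
1/(1/4736 + m) = 1/(1/4736 - 1/4392) = 1/(-43/2600064) = -2600064/43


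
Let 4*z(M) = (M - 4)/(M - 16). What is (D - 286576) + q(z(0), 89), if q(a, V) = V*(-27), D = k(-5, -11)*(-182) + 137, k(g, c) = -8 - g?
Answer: -288296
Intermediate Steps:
D = 683 (D = (-8 - 1*(-5))*(-182) + 137 = (-8 + 5)*(-182) + 137 = -3*(-182) + 137 = 546 + 137 = 683)
z(M) = (-4 + M)/(4*(-16 + M)) (z(M) = ((M - 4)/(M - 16))/4 = ((-4 + M)/(-16 + M))/4 = (-4 + M)/(4*(-16 + M)))
q(a, V) = -27*V
(D - 286576) + q(z(0), 89) = (683 - 286576) - 27*89 = -285893 - 2403 = -288296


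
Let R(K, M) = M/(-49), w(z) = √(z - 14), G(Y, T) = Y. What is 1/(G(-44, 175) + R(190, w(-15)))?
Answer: -105644/4648365 + 49*I*√29/4648365 ≈ -0.022727 + 5.6767e-5*I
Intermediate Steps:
w(z) = √(-14 + z)
R(K, M) = -M/49 (R(K, M) = M*(-1/49) = -M/49)
1/(G(-44, 175) + R(190, w(-15))) = 1/(-44 - √(-14 - 15)/49) = 1/(-44 - I*√29/49)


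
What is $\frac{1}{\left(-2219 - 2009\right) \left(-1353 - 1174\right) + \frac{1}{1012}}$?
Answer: $\frac{1012}{10812365873} \approx 9.3597 \cdot 10^{-8}$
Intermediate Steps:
$\frac{1}{\left(-2219 - 2009\right) \left(-1353 - 1174\right) + \frac{1}{1012}} = \frac{1}{\left(-4228\right) \left(-2527\right) + \frac{1}{1012}} = \frac{1}{10684156 + \frac{1}{1012}} = \frac{1}{\frac{10812365873}{1012}} = \frac{1012}{10812365873}$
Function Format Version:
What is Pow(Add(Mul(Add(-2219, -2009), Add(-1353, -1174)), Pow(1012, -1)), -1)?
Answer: Rational(1012, 10812365873) ≈ 9.3597e-8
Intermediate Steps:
Pow(Add(Mul(Add(-2219, -2009), Add(-1353, -1174)), Pow(1012, -1)), -1) = Pow(Add(Mul(-4228, -2527), Rational(1, 1012)), -1) = Pow(Add(10684156, Rational(1, 1012)), -1) = Pow(Rational(10812365873, 1012), -1) = Rational(1012, 10812365873)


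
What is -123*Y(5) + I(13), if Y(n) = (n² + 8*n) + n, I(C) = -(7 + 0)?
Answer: -8617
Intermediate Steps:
I(C) = -7 (I(C) = -1*7 = -7)
Y(n) = n² + 9*n
-123*Y(5) + I(13) = -615*(9 + 5) - 7 = -615*14 - 7 = -123*70 - 7 = -8610 - 7 = -8617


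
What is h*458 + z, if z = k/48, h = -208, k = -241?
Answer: -4572913/48 ≈ -95269.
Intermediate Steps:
z = -241/48 ≈ -5.0208
h*458 + z = -208*458 - 241/48 = -95264 - 241/48 = -4572913/48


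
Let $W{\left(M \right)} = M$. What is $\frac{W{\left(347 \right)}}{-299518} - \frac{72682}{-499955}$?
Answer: $\frac{21596082891}{149745521690} \approx 0.14422$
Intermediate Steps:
$\frac{W{\left(347 \right)}}{-299518} - \frac{72682}{-499955} = \frac{347}{-299518} - \frac{72682}{-499955} = 347 \left(- \frac{1}{299518}\right) - - \frac{72682}{499955} = - \frac{347}{299518} + \frac{72682}{499955} = \frac{21596082891}{149745521690}$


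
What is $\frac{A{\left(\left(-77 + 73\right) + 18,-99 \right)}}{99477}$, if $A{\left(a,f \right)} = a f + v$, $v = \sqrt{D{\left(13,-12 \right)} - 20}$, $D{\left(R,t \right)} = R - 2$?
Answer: $- \frac{22}{1579} + \frac{i}{33159} \approx -0.013933 + 3.0158 \cdot 10^{-5} i$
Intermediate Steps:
$D{\left(R,t \right)} = -2 + R$
$v = 3 i$ ($v = \sqrt{\left(-2 + 13\right) - 20} = \sqrt{11 - 20} = \sqrt{-9} = 3 i \approx 3.0 i$)
$A{\left(a,f \right)} = 3 i + a f$ ($A{\left(a,f \right)} = a f + 3 i = 3 i + a f$)
$\frac{A{\left(\left(-77 + 73\right) + 18,-99 \right)}}{99477} = \frac{3 i + \left(\left(-77 + 73\right) + 18\right) \left(-99\right)}{99477} = \left(3 i + \left(-4 + 18\right) \left(-99\right)\right) \frac{1}{99477} = \left(3 i + 14 \left(-99\right)\right) \frac{1}{99477} = \left(3 i - 1386\right) \frac{1}{99477} = \left(-1386 + 3 i\right) \frac{1}{99477} = - \frac{22}{1579} + \frac{i}{33159}$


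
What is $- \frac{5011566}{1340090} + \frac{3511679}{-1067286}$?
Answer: $- \frac{5027370070493}{715129647870} \approx -7.03$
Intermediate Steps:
$- \frac{5011566}{1340090} + \frac{3511679}{-1067286} = \left(-5011566\right) \frac{1}{1340090} + 3511679 \left(- \frac{1}{1067286}\right) = - \frac{2505783}{670045} - \frac{3511679}{1067286} = - \frac{5027370070493}{715129647870}$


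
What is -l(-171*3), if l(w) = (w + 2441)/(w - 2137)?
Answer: 964/1325 ≈ 0.72755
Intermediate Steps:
l(w) = (2441 + w)/(-2137 + w)
-l(-171*3) = -(2441 - 171*3)/(-2137 - 171*3) = -(2441 - 513)/(-2137 - 513) = -1928/(-2650) = -(-1)*1928/2650 = -1*(-964/1325) = 964/1325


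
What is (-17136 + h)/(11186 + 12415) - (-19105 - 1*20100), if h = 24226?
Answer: 925284295/23601 ≈ 39205.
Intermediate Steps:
(-17136 + h)/(11186 + 12415) - (-19105 - 1*20100) = (-17136 + 24226)/(11186 + 12415) - (-19105 - 1*20100) = 7090/23601 - (-19105 - 20100) = 7090*(1/23601) - 1*(-39205) = 7090/23601 + 39205 = 925284295/23601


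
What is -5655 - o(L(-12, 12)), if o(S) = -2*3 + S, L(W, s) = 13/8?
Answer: -45205/8 ≈ -5650.6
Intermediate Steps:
L(W, s) = 13/8 (L(W, s) = 13*(⅛) = 13/8)
o(S) = -6 + S
-5655 - o(L(-12, 12)) = -5655 - (-6 + 13/8) = -5655 - 1*(-35/8) = -5655 + 35/8 = -45205/8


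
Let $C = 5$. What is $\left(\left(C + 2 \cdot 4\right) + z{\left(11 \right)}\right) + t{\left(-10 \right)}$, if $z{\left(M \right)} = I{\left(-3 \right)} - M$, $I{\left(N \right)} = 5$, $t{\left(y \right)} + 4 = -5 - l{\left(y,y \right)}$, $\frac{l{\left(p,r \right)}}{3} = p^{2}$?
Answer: $-302$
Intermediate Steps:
$l{\left(p,r \right)} = 3 p^{2}$
$t{\left(y \right)} = -9 - 3 y^{2}$ ($t{\left(y \right)} = -4 - \left(5 + 3 y^{2}\right) = -9 - 3 y^{2}$)
$z{\left(M \right)} = 5 - M$
$\left(\left(C + 2 \cdot 4\right) + z{\left(11 \right)}\right) + t{\left(-10 \right)} = \left(\left(5 + 2 \cdot 4\right) + \left(5 - 11\right)\right) - \left(9 + 3 \left(-10\right)^{2}\right) = \left(\left(5 + 8\right) + \left(5 - 11\right)\right) - 309 = \left(13 - 6\right) - 309 = 7 - 309 = -302$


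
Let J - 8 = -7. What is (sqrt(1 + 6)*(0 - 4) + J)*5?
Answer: 5 - 20*sqrt(7) ≈ -47.915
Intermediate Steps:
J = 1 (J = 8 - 7 = 1)
(sqrt(1 + 6)*(0 - 4) + J)*5 = (sqrt(1 + 6)*(0 - 4) + 1)*5 = (sqrt(7)*(-4) + 1)*5 = (-4*sqrt(7) + 1)*5 = (1 - 4*sqrt(7))*5 = 5 - 20*sqrt(7)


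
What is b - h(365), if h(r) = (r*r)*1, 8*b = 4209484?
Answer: 785921/2 ≈ 3.9296e+5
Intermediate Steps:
b = 1052371/2 (b = (1/8)*4209484 = 1052371/2 ≈ 5.2619e+5)
h(r) = r**2 (h(r) = r**2*1 = r**2)
b - h(365) = 1052371/2 - 1*365**2 = 1052371/2 - 1*133225 = 1052371/2 - 133225 = 785921/2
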